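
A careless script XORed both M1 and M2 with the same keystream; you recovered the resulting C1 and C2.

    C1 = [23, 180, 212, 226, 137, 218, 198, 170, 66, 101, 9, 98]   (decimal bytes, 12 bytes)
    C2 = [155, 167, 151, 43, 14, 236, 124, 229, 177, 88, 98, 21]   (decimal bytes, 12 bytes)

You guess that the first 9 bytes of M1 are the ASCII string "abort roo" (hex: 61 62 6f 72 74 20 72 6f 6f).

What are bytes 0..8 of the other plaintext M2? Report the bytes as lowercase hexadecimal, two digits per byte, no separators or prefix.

ed712cbbf316c8209c

First, C1 ⊕ C2 = (M1 ⊕ K) ⊕ (M2 ⊕ K) = M1 ⊕ M2, so the key drops out. Then M2 = (M1 ⊕ M2) ⊕ M1 over the first 9 bytes.
byte 0: (17 XOR 9b) XOR 61 = 8c XOR 61 = ed
byte 1: (b4 XOR a7) XOR 62 = 13 XOR 62 = 71
byte 2: (d4 XOR 97) XOR 6f = 43 XOR 6f = 2c
byte 3: (e2 XOR 2b) XOR 72 = c9 XOR 72 = bb
byte 4: (89 XOR 0e) XOR 74 = 87 XOR 74 = f3
byte 5: (da XOR ec) XOR 20 = 36 XOR 20 = 16
byte 6: (c6 XOR 7c) XOR 72 = ba XOR 72 = c8
byte 7: (aa XOR e5) XOR 6f = 4f XOR 6f = 20
byte 8: (42 XOR b1) XOR 6f = f3 XOR 6f = 9c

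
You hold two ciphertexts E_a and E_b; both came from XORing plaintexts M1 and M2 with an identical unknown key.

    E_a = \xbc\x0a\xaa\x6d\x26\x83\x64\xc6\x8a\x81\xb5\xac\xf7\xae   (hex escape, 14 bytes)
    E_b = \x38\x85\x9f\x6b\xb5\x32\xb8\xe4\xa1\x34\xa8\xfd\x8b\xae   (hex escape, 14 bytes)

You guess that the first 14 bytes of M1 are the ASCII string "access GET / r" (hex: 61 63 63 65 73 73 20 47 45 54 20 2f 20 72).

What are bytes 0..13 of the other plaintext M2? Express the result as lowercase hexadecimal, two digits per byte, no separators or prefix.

e5ec5663e0c2fc656ee13d7e5c72

First, E_a ⊕ E_b = (M1 ⊕ K) ⊕ (M2 ⊕ K) = M1 ⊕ M2, so the key drops out. Then M2 = (M1 ⊕ M2) ⊕ M1 over the first 14 bytes.
byte 0: (bc XOR 38) XOR 61 = 84 XOR 61 = e5
byte 1: (0a XOR 85) XOR 63 = 8f XOR 63 = ec
byte 2: (aa XOR 9f) XOR 63 = 35 XOR 63 = 56
byte 3: (6d XOR 6b) XOR 65 = 06 XOR 65 = 63
byte 4: (26 XOR b5) XOR 73 = 93 XOR 73 = e0
byte 5: (83 XOR 32) XOR 73 = b1 XOR 73 = c2
byte 6: (64 XOR b8) XOR 20 = dc XOR 20 = fc
byte 7: (c6 XOR e4) XOR 47 = 22 XOR 47 = 65
byte 8: (8a XOR a1) XOR 45 = 2b XOR 45 = 6e
byte 9: (81 XOR 34) XOR 54 = b5 XOR 54 = e1
byte 10: (b5 XOR a8) XOR 20 = 1d XOR 20 = 3d
byte 11: (ac XOR fd) XOR 2f = 51 XOR 2f = 7e
byte 12: (f7 XOR 8b) XOR 20 = 7c XOR 20 = 5c
byte 13: (ae XOR ae) XOR 72 = 00 XOR 72 = 72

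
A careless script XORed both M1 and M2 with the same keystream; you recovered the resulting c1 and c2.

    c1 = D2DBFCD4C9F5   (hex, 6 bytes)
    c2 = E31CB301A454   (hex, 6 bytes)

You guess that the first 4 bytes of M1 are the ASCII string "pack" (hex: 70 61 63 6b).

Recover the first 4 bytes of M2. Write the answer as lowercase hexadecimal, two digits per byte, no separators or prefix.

41a62cbe

First, c1 ⊕ c2 = (M1 ⊕ K) ⊕ (M2 ⊕ K) = M1 ⊕ M2, so the key drops out. Then M2 = (M1 ⊕ M2) ⊕ M1 over the first 4 bytes.
byte 0: (d2 XOR e3) XOR 70 = 31 XOR 70 = 41
byte 1: (db XOR 1c) XOR 61 = c7 XOR 61 = a6
byte 2: (fc XOR b3) XOR 63 = 4f XOR 63 = 2c
byte 3: (d4 XOR 01) XOR 6b = d5 XOR 6b = be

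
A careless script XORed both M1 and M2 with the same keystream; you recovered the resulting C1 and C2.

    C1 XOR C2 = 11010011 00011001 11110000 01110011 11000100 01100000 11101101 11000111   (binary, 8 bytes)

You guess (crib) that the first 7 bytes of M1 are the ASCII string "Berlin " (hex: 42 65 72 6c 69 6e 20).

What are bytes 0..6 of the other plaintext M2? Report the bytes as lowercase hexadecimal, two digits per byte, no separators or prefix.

Since C1 ⊕ C2 = M1 ⊕ M2, XORing with the guessed M1 bytes yields the corresponding M2 bytes: M2 = (C1 ⊕ C2) ⊕ M1.
11010011 ⊕ 01000010 = 10010001
00011001 ⊕ 01100101 = 01111100
11110000 ⊕ 01110010 = 10000010
01110011 ⊕ 01101100 = 00011111
11000100 ⊕ 01101001 = 10101101
01100000 ⊕ 01101110 = 00001110
11101101 ⊕ 00100000 = 11001101

917c821fad0ecd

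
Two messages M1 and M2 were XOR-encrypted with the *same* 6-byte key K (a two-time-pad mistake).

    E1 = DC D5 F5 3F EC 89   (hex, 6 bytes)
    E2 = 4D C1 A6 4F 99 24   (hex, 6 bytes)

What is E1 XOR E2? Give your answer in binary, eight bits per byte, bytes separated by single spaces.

E1 ⊕ E2 = (M1 ⊕ K) ⊕ (M2 ⊕ K) = M1 ⊕ M2 — the shared key cancels under XOR.
byte 0: dc ⊕ 4d = 91
byte 1: d5 ⊕ c1 = 14
byte 2: f5 ⊕ a6 = 53
byte 3: 3f ⊕ 4f = 70
byte 4: ec ⊕ 99 = 75
byte 5: 89 ⊕ 24 = ad

10010001 00010100 01010011 01110000 01110101 10101101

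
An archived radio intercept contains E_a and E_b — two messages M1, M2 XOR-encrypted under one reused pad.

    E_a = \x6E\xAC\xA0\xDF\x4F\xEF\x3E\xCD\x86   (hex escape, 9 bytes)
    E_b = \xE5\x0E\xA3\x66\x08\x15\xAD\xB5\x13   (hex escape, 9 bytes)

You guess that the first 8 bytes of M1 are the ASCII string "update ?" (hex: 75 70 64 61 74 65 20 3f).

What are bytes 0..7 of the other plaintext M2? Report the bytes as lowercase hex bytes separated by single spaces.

First, E_a ⊕ E_b = (M1 ⊕ K) ⊕ (M2 ⊕ K) = M1 ⊕ M2, so the key drops out. Then M2 = (M1 ⊕ M2) ⊕ M1 over the first 8 bytes.
byte 0: (6e xor e5) xor 75 = 8b xor 75 = fe
byte 1: (ac xor 0e) xor 70 = a2 xor 70 = d2
byte 2: (a0 xor a3) xor 64 = 03 xor 64 = 67
byte 3: (df xor 66) xor 61 = b9 xor 61 = d8
byte 4: (4f xor 08) xor 74 = 47 xor 74 = 33
byte 5: (ef xor 15) xor 65 = fa xor 65 = 9f
byte 6: (3e xor ad) xor 20 = 93 xor 20 = b3
byte 7: (cd xor b5) xor 3f = 78 xor 3f = 47

fe d2 67 d8 33 9f b3 47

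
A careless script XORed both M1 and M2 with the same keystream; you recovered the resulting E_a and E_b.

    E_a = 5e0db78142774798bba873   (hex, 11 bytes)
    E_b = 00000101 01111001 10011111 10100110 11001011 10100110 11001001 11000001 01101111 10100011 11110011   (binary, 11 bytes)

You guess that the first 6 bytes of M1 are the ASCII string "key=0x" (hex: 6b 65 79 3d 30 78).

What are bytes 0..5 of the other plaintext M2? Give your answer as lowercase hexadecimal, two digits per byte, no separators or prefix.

3011511ab9a9

First, E_a ⊕ E_b = (M1 ⊕ K) ⊕ (M2 ⊕ K) = M1 ⊕ M2, so the key drops out. Then M2 = (M1 ⊕ M2) ⊕ M1 over the first 6 bytes.
byte 0: (5e ⊕ 05) ⊕ 6b = 5b ⊕ 6b = 30
byte 1: (0d ⊕ 79) ⊕ 65 = 74 ⊕ 65 = 11
byte 2: (b7 ⊕ 9f) ⊕ 79 = 28 ⊕ 79 = 51
byte 3: (81 ⊕ a6) ⊕ 3d = 27 ⊕ 3d = 1a
byte 4: (42 ⊕ cb) ⊕ 30 = 89 ⊕ 30 = b9
byte 5: (77 ⊕ a6) ⊕ 78 = d1 ⊕ 78 = a9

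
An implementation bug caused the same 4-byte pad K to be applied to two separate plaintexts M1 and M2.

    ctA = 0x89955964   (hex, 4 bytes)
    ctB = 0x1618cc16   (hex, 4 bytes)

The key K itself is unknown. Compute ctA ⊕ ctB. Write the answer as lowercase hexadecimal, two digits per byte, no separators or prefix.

ctA ⊕ ctB = (M1 ⊕ K) ⊕ (M2 ⊕ K) = M1 ⊕ M2 — the shared key cancels under XOR.
10001001 XOR 00010110 = 10011111
10010101 XOR 00011000 = 10001101
01011001 XOR 11001100 = 10010101
01100100 XOR 00010110 = 01110010

9f8d9572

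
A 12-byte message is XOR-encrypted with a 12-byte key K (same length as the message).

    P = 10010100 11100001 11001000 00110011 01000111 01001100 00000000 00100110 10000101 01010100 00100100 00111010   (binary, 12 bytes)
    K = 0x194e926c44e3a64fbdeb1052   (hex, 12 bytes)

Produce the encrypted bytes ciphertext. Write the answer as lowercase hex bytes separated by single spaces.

8d af 5a 5f 03 af a6 69 38 bf 34 68

XOR is its own inverse, so applying the key byte-wise gives the result directly.
94 xor 19 = 8d
e1 xor 4e = af
c8 xor 92 = 5a
33 xor 6c = 5f
47 xor 44 = 03
4c xor e3 = af
00 xor a6 = a6
26 xor 4f = 69
85 xor bd = 38
54 xor eb = bf
24 xor 10 = 34
3a xor 52 = 68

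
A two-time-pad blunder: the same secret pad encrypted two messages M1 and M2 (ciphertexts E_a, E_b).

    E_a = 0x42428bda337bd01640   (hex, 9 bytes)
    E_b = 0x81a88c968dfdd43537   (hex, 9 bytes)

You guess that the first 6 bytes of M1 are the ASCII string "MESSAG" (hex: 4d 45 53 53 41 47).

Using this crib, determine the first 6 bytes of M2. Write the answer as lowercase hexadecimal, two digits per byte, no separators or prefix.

First, E_a ⊕ E_b = (M1 ⊕ K) ⊕ (M2 ⊕ K) = M1 ⊕ M2, so the key drops out. Then M2 = (M1 ⊕ M2) ⊕ M1 over the first 6 bytes.
byte 0: (42 ^ 81) ^ 4d = c3 ^ 4d = 8e
byte 1: (42 ^ a8) ^ 45 = ea ^ 45 = af
byte 2: (8b ^ 8c) ^ 53 = 07 ^ 53 = 54
byte 3: (da ^ 96) ^ 53 = 4c ^ 53 = 1f
byte 4: (33 ^ 8d) ^ 41 = be ^ 41 = ff
byte 5: (7b ^ fd) ^ 47 = 86 ^ 47 = c1

8eaf541fffc1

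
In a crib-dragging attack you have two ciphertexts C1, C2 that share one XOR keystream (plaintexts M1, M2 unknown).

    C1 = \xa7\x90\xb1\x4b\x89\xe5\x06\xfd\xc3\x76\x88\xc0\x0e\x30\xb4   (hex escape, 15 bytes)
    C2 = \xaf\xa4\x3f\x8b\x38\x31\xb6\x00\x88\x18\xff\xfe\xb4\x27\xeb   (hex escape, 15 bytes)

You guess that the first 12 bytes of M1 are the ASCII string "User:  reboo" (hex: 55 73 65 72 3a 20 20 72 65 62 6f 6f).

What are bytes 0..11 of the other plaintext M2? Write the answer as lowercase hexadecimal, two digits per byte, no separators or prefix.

First, C1 ⊕ C2 = (M1 ⊕ K) ⊕ (M2 ⊕ K) = M1 ⊕ M2, so the key drops out. Then M2 = (M1 ⊕ M2) ⊕ M1 over the first 12 bytes.
byte 0: (a7 XOR af) XOR 55 = 08 XOR 55 = 5d
byte 1: (90 XOR a4) XOR 73 = 34 XOR 73 = 47
byte 2: (b1 XOR 3f) XOR 65 = 8e XOR 65 = eb
byte 3: (4b XOR 8b) XOR 72 = c0 XOR 72 = b2
byte 4: (89 XOR 38) XOR 3a = b1 XOR 3a = 8b
byte 5: (e5 XOR 31) XOR 20 = d4 XOR 20 = f4
byte 6: (06 XOR b6) XOR 20 = b0 XOR 20 = 90
byte 7: (fd XOR 00) XOR 72 = fd XOR 72 = 8f
byte 8: (c3 XOR 88) XOR 65 = 4b XOR 65 = 2e
byte 9: (76 XOR 18) XOR 62 = 6e XOR 62 = 0c
byte 10: (88 XOR ff) XOR 6f = 77 XOR 6f = 18
byte 11: (c0 XOR fe) XOR 6f = 3e XOR 6f = 51

5d47ebb28bf4908f2e0c1851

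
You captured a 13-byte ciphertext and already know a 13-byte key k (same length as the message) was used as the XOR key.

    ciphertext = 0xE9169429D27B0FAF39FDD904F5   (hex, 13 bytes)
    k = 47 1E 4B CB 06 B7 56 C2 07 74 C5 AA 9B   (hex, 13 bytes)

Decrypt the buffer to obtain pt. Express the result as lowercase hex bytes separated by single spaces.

XOR is its own inverse, so applying the key byte-wise gives the result directly.
233 ^  71 = 174
 22 ^  30 =   8
148 ^  75 = 223
 41 ^ 203 = 226
210 ^   6 = 212
123 ^ 183 = 204
 15 ^  86 =  89
175 ^ 194 = 109
 57 ^   7 =  62
253 ^ 116 = 137
217 ^ 197 =  28
  4 ^ 170 = 174
245 ^ 155 = 110

ae 08 df e2 d4 cc 59 6d 3e 89 1c ae 6e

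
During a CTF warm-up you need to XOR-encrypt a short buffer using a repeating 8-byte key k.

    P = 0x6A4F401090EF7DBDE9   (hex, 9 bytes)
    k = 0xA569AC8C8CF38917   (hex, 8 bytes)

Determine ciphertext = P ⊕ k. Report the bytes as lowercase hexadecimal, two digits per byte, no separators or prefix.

cf26ec9c1c1cf4aa4c

The 8-byte key repeats, so the effective keystream is a5 69 ac 8c 8c f3 89 17 a5.
byte 0: 01101010 XOR 10100101 = 11001111
byte 1: 01001111 XOR 01101001 = 00100110
byte 2: 01000000 XOR 10101100 = 11101100
byte 3: 00010000 XOR 10001100 = 10011100
byte 4: 10010000 XOR 10001100 = 00011100
byte 5: 11101111 XOR 11110011 = 00011100
byte 6: 01111101 XOR 10001001 = 11110100
byte 7: 10111101 XOR 00010111 = 10101010
byte 8: 11101001 XOR 10100101 = 01001100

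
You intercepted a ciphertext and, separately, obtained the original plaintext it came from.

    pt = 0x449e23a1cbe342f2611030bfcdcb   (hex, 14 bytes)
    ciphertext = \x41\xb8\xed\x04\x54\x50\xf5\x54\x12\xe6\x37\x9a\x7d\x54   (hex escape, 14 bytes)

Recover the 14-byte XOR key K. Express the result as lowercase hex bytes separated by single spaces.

Since ciphertext = pt ⊕ K, XORing both sides with pt gives K = pt ⊕ ciphertext.
byte 0: 44 XOR 41 = 05
byte 1: 9e XOR b8 = 26
byte 2: 23 XOR ed = ce
byte 3: a1 XOR 04 = a5
byte 4: cb XOR 54 = 9f
byte 5: e3 XOR 50 = b3
byte 6: 42 XOR f5 = b7
byte 7: f2 XOR 54 = a6
byte 8: 61 XOR 12 = 73
byte 9: 10 XOR e6 = f6
byte 10: 30 XOR 37 = 07
byte 11: bf XOR 9a = 25
byte 12: cd XOR 7d = b0
byte 13: cb XOR 54 = 9f

05 26 ce a5 9f b3 b7 a6 73 f6 07 25 b0 9f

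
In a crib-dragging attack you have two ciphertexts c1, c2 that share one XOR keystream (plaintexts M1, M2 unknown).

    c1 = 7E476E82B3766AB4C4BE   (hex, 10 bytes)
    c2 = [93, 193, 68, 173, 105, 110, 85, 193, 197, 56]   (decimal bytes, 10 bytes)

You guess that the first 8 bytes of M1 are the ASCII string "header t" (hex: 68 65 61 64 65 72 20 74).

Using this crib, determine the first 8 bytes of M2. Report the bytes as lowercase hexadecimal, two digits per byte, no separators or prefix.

4be34b4bbf6a1f01

First, c1 ⊕ c2 = (M1 ⊕ K) ⊕ (M2 ⊕ K) = M1 ⊕ M2, so the key drops out. Then M2 = (M1 ⊕ M2) ⊕ M1 over the first 8 bytes.
byte 0: (7e ^ 5d) ^ 68 = 23 ^ 68 = 4b
byte 1: (47 ^ c1) ^ 65 = 86 ^ 65 = e3
byte 2: (6e ^ 44) ^ 61 = 2a ^ 61 = 4b
byte 3: (82 ^ ad) ^ 64 = 2f ^ 64 = 4b
byte 4: (b3 ^ 69) ^ 65 = da ^ 65 = bf
byte 5: (76 ^ 6e) ^ 72 = 18 ^ 72 = 6a
byte 6: (6a ^ 55) ^ 20 = 3f ^ 20 = 1f
byte 7: (b4 ^ c1) ^ 74 = 75 ^ 74 = 01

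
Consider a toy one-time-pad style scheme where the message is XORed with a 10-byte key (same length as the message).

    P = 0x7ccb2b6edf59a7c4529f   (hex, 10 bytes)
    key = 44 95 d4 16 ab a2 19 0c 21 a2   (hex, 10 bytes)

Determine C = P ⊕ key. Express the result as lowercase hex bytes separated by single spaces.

38 5e ff 78 74 fb be c8 73 3d

124 ^  68 =  56
203 ^ 149 =  94
 43 ^ 212 = 255
110 ^  22 = 120
223 ^ 171 = 116
 89 ^ 162 = 251
167 ^  25 = 190
196 ^  12 = 200
 82 ^  33 = 115
159 ^ 162 =  61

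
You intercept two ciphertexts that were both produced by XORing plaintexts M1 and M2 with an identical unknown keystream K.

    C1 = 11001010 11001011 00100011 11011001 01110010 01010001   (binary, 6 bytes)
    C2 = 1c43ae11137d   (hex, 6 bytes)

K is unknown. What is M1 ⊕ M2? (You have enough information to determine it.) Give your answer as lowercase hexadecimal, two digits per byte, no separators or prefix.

d6888dc8612c

C1 ⊕ C2 = (M1 ⊕ K) ⊕ (M2 ⊕ K) = M1 ⊕ M2 — the shared key cancels under XOR.
202 ⊕  28 = 214
203 ⊕  67 = 136
 35 ⊕ 174 = 141
217 ⊕  17 = 200
114 ⊕  19 =  97
 81 ⊕ 125 =  44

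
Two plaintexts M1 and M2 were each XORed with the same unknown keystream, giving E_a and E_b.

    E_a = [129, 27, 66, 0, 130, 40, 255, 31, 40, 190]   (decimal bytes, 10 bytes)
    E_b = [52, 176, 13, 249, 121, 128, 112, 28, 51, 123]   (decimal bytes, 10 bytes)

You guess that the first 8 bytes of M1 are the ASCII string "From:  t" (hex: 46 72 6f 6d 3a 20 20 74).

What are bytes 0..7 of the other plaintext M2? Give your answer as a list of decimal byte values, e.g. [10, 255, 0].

[243, 217, 32, 148, 193, 136, 175, 119]

First, E_a ⊕ E_b = (M1 ⊕ K) ⊕ (M2 ⊕ K) = M1 ⊕ M2, so the key drops out. Then M2 = (M1 ⊕ M2) ⊕ M1 over the first 8 bytes.
byte 0: (81 xor 34) xor 46 = b5 xor 46 = f3
byte 1: (1b xor b0) xor 72 = ab xor 72 = d9
byte 2: (42 xor 0d) xor 6f = 4f xor 6f = 20
byte 3: (00 xor f9) xor 6d = f9 xor 6d = 94
byte 4: (82 xor 79) xor 3a = fb xor 3a = c1
byte 5: (28 xor 80) xor 20 = a8 xor 20 = 88
byte 6: (ff xor 70) xor 20 = 8f xor 20 = af
byte 7: (1f xor 1c) xor 74 = 03 xor 74 = 77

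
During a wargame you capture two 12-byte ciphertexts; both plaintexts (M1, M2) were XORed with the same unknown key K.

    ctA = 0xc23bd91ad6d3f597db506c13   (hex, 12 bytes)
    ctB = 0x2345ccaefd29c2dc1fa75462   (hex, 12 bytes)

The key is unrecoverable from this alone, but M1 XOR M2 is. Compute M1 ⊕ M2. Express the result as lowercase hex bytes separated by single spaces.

e1 7e 15 b4 2b fa 37 4b c4 f7 38 71

ctA ⊕ ctB = (M1 ⊕ K) ⊕ (M2 ⊕ K) = M1 ⊕ M2 — the shared key cancels under XOR.
byte 0: c2 ⊕ 23 = e1
byte 1: 3b ⊕ 45 = 7e
byte 2: d9 ⊕ cc = 15
byte 3: 1a ⊕ ae = b4
byte 4: d6 ⊕ fd = 2b
byte 5: d3 ⊕ 29 = fa
byte 6: f5 ⊕ c2 = 37
byte 7: 97 ⊕ dc = 4b
byte 8: db ⊕ 1f = c4
byte 9: 50 ⊕ a7 = f7
byte 10: 6c ⊕ 54 = 38
byte 11: 13 ⊕ 62 = 71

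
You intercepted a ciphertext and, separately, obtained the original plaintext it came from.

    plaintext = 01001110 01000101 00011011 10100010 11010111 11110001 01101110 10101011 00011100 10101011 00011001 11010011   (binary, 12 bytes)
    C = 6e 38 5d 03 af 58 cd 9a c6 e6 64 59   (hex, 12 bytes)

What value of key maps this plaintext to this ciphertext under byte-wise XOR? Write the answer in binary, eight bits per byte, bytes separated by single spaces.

Since C = plaintext ⊕ key, XORing both sides with plaintext gives key = plaintext ⊕ C.
4e ^ 6e = 20
45 ^ 38 = 7d
1b ^ 5d = 46
a2 ^ 03 = a1
d7 ^ af = 78
f1 ^ 58 = a9
6e ^ cd = a3
ab ^ 9a = 31
1c ^ c6 = da
ab ^ e6 = 4d
19 ^ 64 = 7d
d3 ^ 59 = 8a

00100000 01111101 01000110 10100001 01111000 10101001 10100011 00110001 11011010 01001101 01111101 10001010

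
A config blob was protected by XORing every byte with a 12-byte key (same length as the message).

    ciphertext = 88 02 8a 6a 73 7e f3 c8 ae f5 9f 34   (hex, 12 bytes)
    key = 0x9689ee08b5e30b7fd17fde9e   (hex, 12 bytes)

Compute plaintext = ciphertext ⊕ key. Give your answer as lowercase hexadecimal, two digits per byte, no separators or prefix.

136 ^ 150 =  30
  2 ^ 137 = 139
138 ^ 238 = 100
106 ^   8 =  98
115 ^ 181 = 198
126 ^ 227 = 157
243 ^  11 = 248
200 ^ 127 = 183
174 ^ 209 = 127
245 ^ 127 = 138
159 ^ 222 =  65
 52 ^ 158 = 170

1e8b6462c69df8b77f8a41aa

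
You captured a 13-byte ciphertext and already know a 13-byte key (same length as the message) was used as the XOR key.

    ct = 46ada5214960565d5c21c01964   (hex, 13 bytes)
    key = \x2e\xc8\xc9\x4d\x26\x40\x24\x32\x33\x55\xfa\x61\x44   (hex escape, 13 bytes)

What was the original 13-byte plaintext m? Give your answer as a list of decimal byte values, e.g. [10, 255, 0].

[104, 101, 108, 108, 111, 32, 114, 111, 111, 116, 58, 120, 32]

XOR is its own inverse, so applying the key byte-wise gives the result directly.
46 xor 2e = 68
ad xor c8 = 65
a5 xor c9 = 6c
21 xor 4d = 6c
49 xor 26 = 6f
60 xor 40 = 20
56 xor 24 = 72
5d xor 32 = 6f
5c xor 33 = 6f
21 xor 55 = 74
c0 xor fa = 3a
19 xor 61 = 78
64 xor 44 = 20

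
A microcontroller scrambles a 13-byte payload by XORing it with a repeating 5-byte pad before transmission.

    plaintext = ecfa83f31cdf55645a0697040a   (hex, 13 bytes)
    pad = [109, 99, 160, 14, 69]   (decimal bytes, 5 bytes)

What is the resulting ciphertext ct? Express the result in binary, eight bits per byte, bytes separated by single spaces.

The 5-byte key repeats, so the effective keystream is 6d 63 a0 0e 45 6d 63 a0 0e 45 6d 63 a0.
byte 0: 11101100 ⊕ 01101101 = 10000001
byte 1: 11111010 ⊕ 01100011 = 10011001
byte 2: 10000011 ⊕ 10100000 = 00100011
byte 3: 11110011 ⊕ 00001110 = 11111101
byte 4: 00011100 ⊕ 01000101 = 01011001
byte 5: 11011111 ⊕ 01101101 = 10110010
byte 6: 01010101 ⊕ 01100011 = 00110110
byte 7: 01100100 ⊕ 10100000 = 11000100
byte 8: 01011010 ⊕ 00001110 = 01010100
byte 9: 00000110 ⊕ 01000101 = 01000011
byte 10: 10010111 ⊕ 01101101 = 11111010
byte 11: 00000100 ⊕ 01100011 = 01100111
byte 12: 00001010 ⊕ 10100000 = 10101010

10000001 10011001 00100011 11111101 01011001 10110010 00110110 11000100 01010100 01000011 11111010 01100111 10101010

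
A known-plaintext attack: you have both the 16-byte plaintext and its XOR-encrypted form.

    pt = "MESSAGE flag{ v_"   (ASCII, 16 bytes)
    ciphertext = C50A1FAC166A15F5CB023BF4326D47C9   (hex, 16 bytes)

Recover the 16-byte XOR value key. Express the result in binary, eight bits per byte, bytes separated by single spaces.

Since ciphertext = pt ⊕ key, XORing both sides with pt gives key = pt ⊕ ciphertext.
byte 0: 01001101 ^ 11000101 = 10001000
byte 1: 01000101 ^ 00001010 = 01001111
byte 2: 01010011 ^ 00011111 = 01001100
byte 3: 01010011 ^ 10101100 = 11111111
byte 4: 01000001 ^ 00010110 = 01010111
byte 5: 01000111 ^ 01101010 = 00101101
byte 6: 01000101 ^ 00010101 = 01010000
byte 7: 00100000 ^ 11110101 = 11010101
byte 8: 01100110 ^ 11001011 = 10101101
byte 9: 01101100 ^ 00000010 = 01101110
byte 10: 01100001 ^ 00111011 = 01011010
byte 11: 01100111 ^ 11110100 = 10010011
byte 12: 01111011 ^ 00110010 = 01001001
byte 13: 00100000 ^ 01101101 = 01001101
byte 14: 01110110 ^ 01000111 = 00110001
byte 15: 01011111 ^ 11001001 = 10010110

10001000 01001111 01001100 11111111 01010111 00101101 01010000 11010101 10101101 01101110 01011010 10010011 01001001 01001101 00110001 10010110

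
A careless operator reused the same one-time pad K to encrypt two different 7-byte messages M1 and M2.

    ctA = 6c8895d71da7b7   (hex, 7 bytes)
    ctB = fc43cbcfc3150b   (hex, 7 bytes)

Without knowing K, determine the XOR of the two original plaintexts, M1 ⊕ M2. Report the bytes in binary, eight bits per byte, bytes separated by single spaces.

10010000 11001011 01011110 00011000 11011110 10110010 10111100

ctA ⊕ ctB = (M1 ⊕ K) ⊕ (M2 ⊕ K) = M1 ⊕ M2 — the shared key cancels under XOR.
6c ^ fc = 90
88 ^ 43 = cb
95 ^ cb = 5e
d7 ^ cf = 18
1d ^ c3 = de
a7 ^ 15 = b2
b7 ^ 0b = bc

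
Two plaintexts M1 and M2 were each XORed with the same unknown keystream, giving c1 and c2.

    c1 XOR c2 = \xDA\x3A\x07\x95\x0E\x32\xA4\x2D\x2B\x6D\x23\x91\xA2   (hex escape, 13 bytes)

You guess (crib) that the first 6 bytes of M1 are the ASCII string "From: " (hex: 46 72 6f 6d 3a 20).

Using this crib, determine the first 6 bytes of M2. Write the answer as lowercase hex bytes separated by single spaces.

Since c1 ⊕ c2 = M1 ⊕ M2, XORing with the guessed M1 bytes yields the corresponding M2 bytes: M2 = (c1 ⊕ c2) ⊕ M1.
da ^ 46 = 9c
3a ^ 72 = 48
07 ^ 6f = 68
95 ^ 6d = f8
0e ^ 3a = 34
32 ^ 20 = 12

9c 48 68 f8 34 12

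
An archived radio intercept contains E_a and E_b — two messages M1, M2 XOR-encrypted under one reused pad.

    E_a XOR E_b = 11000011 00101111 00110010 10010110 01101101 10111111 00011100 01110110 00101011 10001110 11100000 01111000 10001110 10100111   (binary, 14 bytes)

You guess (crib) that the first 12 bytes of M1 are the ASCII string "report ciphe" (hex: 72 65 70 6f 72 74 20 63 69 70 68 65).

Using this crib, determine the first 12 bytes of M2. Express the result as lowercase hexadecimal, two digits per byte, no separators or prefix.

b14a42f91fcb3c1542fe881d

Since E_a ⊕ E_b = M1 ⊕ M2, XORing with the guessed M1 bytes yields the corresponding M2 bytes: M2 = (E_a ⊕ E_b) ⊕ M1.
c3 ⊕ 72 = b1
2f ⊕ 65 = 4a
32 ⊕ 70 = 42
96 ⊕ 6f = f9
6d ⊕ 72 = 1f
bf ⊕ 74 = cb
1c ⊕ 20 = 3c
76 ⊕ 63 = 15
2b ⊕ 69 = 42
8e ⊕ 70 = fe
e0 ⊕ 68 = 88
78 ⊕ 65 = 1d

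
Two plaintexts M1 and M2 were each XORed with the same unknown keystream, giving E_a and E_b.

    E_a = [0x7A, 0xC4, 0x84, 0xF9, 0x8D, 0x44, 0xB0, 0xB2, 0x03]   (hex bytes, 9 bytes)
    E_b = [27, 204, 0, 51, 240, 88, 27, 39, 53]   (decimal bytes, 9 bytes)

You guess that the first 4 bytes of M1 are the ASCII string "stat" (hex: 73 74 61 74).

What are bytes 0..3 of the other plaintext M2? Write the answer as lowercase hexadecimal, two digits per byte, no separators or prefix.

127ce5be

First, E_a ⊕ E_b = (M1 ⊕ K) ⊕ (M2 ⊕ K) = M1 ⊕ M2, so the key drops out. Then M2 = (M1 ⊕ M2) ⊕ M1 over the first 4 bytes.
byte 0: (7a xor 1b) xor 73 = 61 xor 73 = 12
byte 1: (c4 xor cc) xor 74 = 08 xor 74 = 7c
byte 2: (84 xor 00) xor 61 = 84 xor 61 = e5
byte 3: (f9 xor 33) xor 74 = ca xor 74 = be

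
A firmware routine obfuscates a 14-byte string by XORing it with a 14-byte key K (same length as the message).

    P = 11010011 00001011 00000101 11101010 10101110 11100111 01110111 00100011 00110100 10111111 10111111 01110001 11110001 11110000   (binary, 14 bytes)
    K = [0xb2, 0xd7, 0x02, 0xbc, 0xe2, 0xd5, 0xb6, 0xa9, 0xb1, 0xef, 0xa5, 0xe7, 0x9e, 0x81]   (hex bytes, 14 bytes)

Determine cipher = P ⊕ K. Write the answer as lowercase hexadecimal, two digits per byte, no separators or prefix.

XOR is its own inverse, so applying the key byte-wise gives the result directly.
211 XOR 178 =  97
 11 XOR 215 = 220
  5 XOR   2 =   7
234 XOR 188 =  86
174 XOR 226 =  76
231 XOR 213 =  50
119 XOR 182 = 193
 35 XOR 169 = 138
 52 XOR 177 = 133
191 XOR 239 =  80
191 XOR 165 =  26
113 XOR 231 = 150
241 XOR 158 = 111
240 XOR 129 = 113

61dc07564c32c18a85501a966f71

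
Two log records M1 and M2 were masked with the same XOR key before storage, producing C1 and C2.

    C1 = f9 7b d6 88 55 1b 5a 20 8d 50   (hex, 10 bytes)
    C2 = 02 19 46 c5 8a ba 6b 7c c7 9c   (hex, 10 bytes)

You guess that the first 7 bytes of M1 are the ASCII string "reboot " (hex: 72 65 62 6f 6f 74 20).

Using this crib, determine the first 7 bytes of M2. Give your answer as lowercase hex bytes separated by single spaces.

First, C1 ⊕ C2 = (M1 ⊕ K) ⊕ (M2 ⊕ K) = M1 ⊕ M2, so the key drops out. Then M2 = (M1 ⊕ M2) ⊕ M1 over the first 7 bytes.
byte 0: (f9 ^ 02) ^ 72 = fb ^ 72 = 89
byte 1: (7b ^ 19) ^ 65 = 62 ^ 65 = 07
byte 2: (d6 ^ 46) ^ 62 = 90 ^ 62 = f2
byte 3: (88 ^ c5) ^ 6f = 4d ^ 6f = 22
byte 4: (55 ^ 8a) ^ 6f = df ^ 6f = b0
byte 5: (1b ^ ba) ^ 74 = a1 ^ 74 = d5
byte 6: (5a ^ 6b) ^ 20 = 31 ^ 20 = 11

89 07 f2 22 b0 d5 11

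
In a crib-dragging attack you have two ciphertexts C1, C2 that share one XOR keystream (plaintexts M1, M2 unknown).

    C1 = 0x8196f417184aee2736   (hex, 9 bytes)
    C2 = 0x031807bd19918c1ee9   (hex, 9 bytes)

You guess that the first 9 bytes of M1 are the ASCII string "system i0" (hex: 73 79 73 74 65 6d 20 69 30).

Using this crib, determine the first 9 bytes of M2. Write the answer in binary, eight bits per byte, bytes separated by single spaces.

11110001 11110111 10000000 11011110 01100100 10110110 01000010 01010000 11101111

First, C1 ⊕ C2 = (M1 ⊕ K) ⊕ (M2 ⊕ K) = M1 ⊕ M2, so the key drops out. Then M2 = (M1 ⊕ M2) ⊕ M1 over the first 9 bytes.
byte 0: (81 ^ 03) ^ 73 = 82 ^ 73 = f1
byte 1: (96 ^ 18) ^ 79 = 8e ^ 79 = f7
byte 2: (f4 ^ 07) ^ 73 = f3 ^ 73 = 80
byte 3: (17 ^ bd) ^ 74 = aa ^ 74 = de
byte 4: (18 ^ 19) ^ 65 = 01 ^ 65 = 64
byte 5: (4a ^ 91) ^ 6d = db ^ 6d = b6
byte 6: (ee ^ 8c) ^ 20 = 62 ^ 20 = 42
byte 7: (27 ^ 1e) ^ 69 = 39 ^ 69 = 50
byte 8: (36 ^ e9) ^ 30 = df ^ 30 = ef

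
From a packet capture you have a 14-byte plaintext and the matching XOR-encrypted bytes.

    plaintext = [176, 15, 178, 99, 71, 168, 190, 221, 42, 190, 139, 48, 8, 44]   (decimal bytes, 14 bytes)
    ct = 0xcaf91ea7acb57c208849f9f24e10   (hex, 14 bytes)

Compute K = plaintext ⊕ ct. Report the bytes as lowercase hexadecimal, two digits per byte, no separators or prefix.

Since ct = plaintext ⊕ K, XORing both sides with plaintext gives K = plaintext ⊕ ct.
b0 XOR ca = 7a
0f XOR f9 = f6
b2 XOR 1e = ac
63 XOR a7 = c4
47 XOR ac = eb
a8 XOR b5 = 1d
be XOR 7c = c2
dd XOR 20 = fd
2a XOR 88 = a2
be XOR 49 = f7
8b XOR f9 = 72
30 XOR f2 = c2
08 XOR 4e = 46
2c XOR 10 = 3c

7af6acc4eb1dc2fda2f772c2463c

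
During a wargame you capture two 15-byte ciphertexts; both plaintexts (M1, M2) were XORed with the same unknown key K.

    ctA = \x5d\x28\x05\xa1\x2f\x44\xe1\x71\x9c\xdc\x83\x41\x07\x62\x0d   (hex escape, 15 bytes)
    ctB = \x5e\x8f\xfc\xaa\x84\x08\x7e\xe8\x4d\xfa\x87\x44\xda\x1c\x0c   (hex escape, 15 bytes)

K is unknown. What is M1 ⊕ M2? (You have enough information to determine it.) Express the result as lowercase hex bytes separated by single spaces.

03 a7 f9 0b ab 4c 9f 99 d1 26 04 05 dd 7e 01

ctA ⊕ ctB = (M1 ⊕ K) ⊕ (M2 ⊕ K) = M1 ⊕ M2 — the shared key cancels under XOR.
byte 0: 5d XOR 5e = 03
byte 1: 28 XOR 8f = a7
byte 2: 05 XOR fc = f9
byte 3: a1 XOR aa = 0b
byte 4: 2f XOR 84 = ab
byte 5: 44 XOR 08 = 4c
byte 6: e1 XOR 7e = 9f
byte 7: 71 XOR e8 = 99
byte 8: 9c XOR 4d = d1
byte 9: dc XOR fa = 26
byte 10: 83 XOR 87 = 04
byte 11: 41 XOR 44 = 05
byte 12: 07 XOR da = dd
byte 13: 62 XOR 1c = 7e
byte 14: 0d XOR 0c = 01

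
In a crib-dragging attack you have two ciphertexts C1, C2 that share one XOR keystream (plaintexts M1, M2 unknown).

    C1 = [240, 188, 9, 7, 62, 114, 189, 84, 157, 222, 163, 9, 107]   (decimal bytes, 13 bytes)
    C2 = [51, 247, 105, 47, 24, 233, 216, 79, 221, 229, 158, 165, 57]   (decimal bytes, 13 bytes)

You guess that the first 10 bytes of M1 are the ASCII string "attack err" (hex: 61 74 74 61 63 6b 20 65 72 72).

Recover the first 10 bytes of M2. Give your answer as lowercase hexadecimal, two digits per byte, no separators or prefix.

a23f144945f0457e3249

First, C1 ⊕ C2 = (M1 ⊕ K) ⊕ (M2 ⊕ K) = M1 ⊕ M2, so the key drops out. Then M2 = (M1 ⊕ M2) ⊕ M1 over the first 10 bytes.
byte 0: (f0 ⊕ 33) ⊕ 61 = c3 ⊕ 61 = a2
byte 1: (bc ⊕ f7) ⊕ 74 = 4b ⊕ 74 = 3f
byte 2: (09 ⊕ 69) ⊕ 74 = 60 ⊕ 74 = 14
byte 3: (07 ⊕ 2f) ⊕ 61 = 28 ⊕ 61 = 49
byte 4: (3e ⊕ 18) ⊕ 63 = 26 ⊕ 63 = 45
byte 5: (72 ⊕ e9) ⊕ 6b = 9b ⊕ 6b = f0
byte 6: (bd ⊕ d8) ⊕ 20 = 65 ⊕ 20 = 45
byte 7: (54 ⊕ 4f) ⊕ 65 = 1b ⊕ 65 = 7e
byte 8: (9d ⊕ dd) ⊕ 72 = 40 ⊕ 72 = 32
byte 9: (de ⊕ e5) ⊕ 72 = 3b ⊕ 72 = 49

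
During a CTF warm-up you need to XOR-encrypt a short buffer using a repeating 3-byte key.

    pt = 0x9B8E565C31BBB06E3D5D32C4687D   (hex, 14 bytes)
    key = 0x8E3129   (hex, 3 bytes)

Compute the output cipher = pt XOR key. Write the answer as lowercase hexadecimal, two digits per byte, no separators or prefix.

15bf7fd200923e5f14d303ede64c

The 3-byte key repeats, so the effective keystream is 8e 31 29 8e 31 29 8e 31 29 8e 31 29 8e 31.
byte 0: 9b XOR 8e = 15
byte 1: 8e XOR 31 = bf
byte 2: 56 XOR 29 = 7f
byte 3: 5c XOR 8e = d2
byte 4: 31 XOR 31 = 00
byte 5: bb XOR 29 = 92
byte 6: b0 XOR 8e = 3e
byte 7: 6e XOR 31 = 5f
byte 8: 3d XOR 29 = 14
byte 9: 5d XOR 8e = d3
byte 10: 32 XOR 31 = 03
byte 11: c4 XOR 29 = ed
byte 12: 68 XOR 8e = e6
byte 13: 7d XOR 31 = 4c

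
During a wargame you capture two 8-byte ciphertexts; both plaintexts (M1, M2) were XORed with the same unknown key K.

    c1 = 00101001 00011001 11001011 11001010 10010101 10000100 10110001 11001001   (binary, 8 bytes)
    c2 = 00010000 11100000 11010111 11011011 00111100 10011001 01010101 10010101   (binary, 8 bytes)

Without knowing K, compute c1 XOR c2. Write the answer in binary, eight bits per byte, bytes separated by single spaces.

00111001 11111001 00011100 00010001 10101001 00011101 11100100 01011100

c1 ⊕ c2 = (M1 ⊕ K) ⊕ (M2 ⊕ K) = M1 ⊕ M2 — the shared key cancels under XOR.
byte 0: 00101001 ⊕ 00010000 = 00111001
byte 1: 00011001 ⊕ 11100000 = 11111001
byte 2: 11001011 ⊕ 11010111 = 00011100
byte 3: 11001010 ⊕ 11011011 = 00010001
byte 4: 10010101 ⊕ 00111100 = 10101001
byte 5: 10000100 ⊕ 10011001 = 00011101
byte 6: 10110001 ⊕ 01010101 = 11100100
byte 7: 11001001 ⊕ 10010101 = 01011100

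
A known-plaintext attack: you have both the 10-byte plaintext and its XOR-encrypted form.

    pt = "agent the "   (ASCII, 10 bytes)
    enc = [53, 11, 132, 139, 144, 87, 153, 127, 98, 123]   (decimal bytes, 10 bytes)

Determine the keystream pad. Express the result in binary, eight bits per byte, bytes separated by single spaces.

01010100 01101100 11100001 11100101 11100100 01110111 11101101 00010111 00000111 01011011

Since enc = pt ⊕ pad, XORing both sides with pt gives pad = pt ⊕ enc.
 97 ⊕  53 =  84
103 ⊕  11 = 108
101 ⊕ 132 = 225
110 ⊕ 139 = 229
116 ⊕ 144 = 228
 32 ⊕  87 = 119
116 ⊕ 153 = 237
104 ⊕ 127 =  23
101 ⊕  98 =   7
 32 ⊕ 123 =  91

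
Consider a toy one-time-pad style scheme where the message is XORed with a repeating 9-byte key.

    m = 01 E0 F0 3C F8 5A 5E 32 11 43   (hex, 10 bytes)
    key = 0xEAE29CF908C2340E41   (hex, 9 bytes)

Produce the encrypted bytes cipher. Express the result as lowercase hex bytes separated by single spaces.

eb 02 6c c5 f0 98 6a 3c 50 a9

The 9-byte key repeats, so the effective keystream is ea e2 9c f9 08 c2 34 0e 41 ea.
byte 0:   1 ⊕ 234 = 235
byte 1: 224 ⊕ 226 =   2
byte 2: 240 ⊕ 156 = 108
byte 3:  60 ⊕ 249 = 197
byte 4: 248 ⊕   8 = 240
byte 5:  90 ⊕ 194 = 152
byte 6:  94 ⊕  52 = 106
byte 7:  50 ⊕  14 =  60
byte 8:  17 ⊕  65 =  80
byte 9:  67 ⊕ 234 = 169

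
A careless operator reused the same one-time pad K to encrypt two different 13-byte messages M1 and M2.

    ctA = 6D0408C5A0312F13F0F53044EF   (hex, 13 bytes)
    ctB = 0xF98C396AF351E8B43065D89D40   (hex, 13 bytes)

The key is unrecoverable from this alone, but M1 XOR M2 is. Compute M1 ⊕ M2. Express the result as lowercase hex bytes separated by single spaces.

94 88 31 af 53 60 c7 a7 c0 90 e8 d9 af

ctA ⊕ ctB = (M1 ⊕ K) ⊕ (M2 ⊕ K) = M1 ⊕ M2 — the shared key cancels under XOR.
6d ⊕ f9 = 94
04 ⊕ 8c = 88
08 ⊕ 39 = 31
c5 ⊕ 6a = af
a0 ⊕ f3 = 53
31 ⊕ 51 = 60
2f ⊕ e8 = c7
13 ⊕ b4 = a7
f0 ⊕ 30 = c0
f5 ⊕ 65 = 90
30 ⊕ d8 = e8
44 ⊕ 9d = d9
ef ⊕ 40 = af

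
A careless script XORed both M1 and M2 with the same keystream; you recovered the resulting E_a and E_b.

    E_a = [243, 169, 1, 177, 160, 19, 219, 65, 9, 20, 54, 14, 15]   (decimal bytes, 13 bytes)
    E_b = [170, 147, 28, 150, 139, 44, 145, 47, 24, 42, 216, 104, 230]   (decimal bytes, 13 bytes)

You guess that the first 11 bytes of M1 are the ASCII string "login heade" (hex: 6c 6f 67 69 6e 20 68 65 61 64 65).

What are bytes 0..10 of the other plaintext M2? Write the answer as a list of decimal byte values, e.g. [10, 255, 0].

[53, 85, 122, 78, 69, 31, 34, 11, 112, 90, 139]

First, E_a ⊕ E_b = (M1 ⊕ K) ⊕ (M2 ⊕ K) = M1 ⊕ M2, so the key drops out. Then M2 = (M1 ⊕ M2) ⊕ M1 over the first 11 bytes.
byte 0: (f3 XOR aa) XOR 6c = 59 XOR 6c = 35
byte 1: (a9 XOR 93) XOR 6f = 3a XOR 6f = 55
byte 2: (01 XOR 1c) XOR 67 = 1d XOR 67 = 7a
byte 3: (b1 XOR 96) XOR 69 = 27 XOR 69 = 4e
byte 4: (a0 XOR 8b) XOR 6e = 2b XOR 6e = 45
byte 5: (13 XOR 2c) XOR 20 = 3f XOR 20 = 1f
byte 6: (db XOR 91) XOR 68 = 4a XOR 68 = 22
byte 7: (41 XOR 2f) XOR 65 = 6e XOR 65 = 0b
byte 8: (09 XOR 18) XOR 61 = 11 XOR 61 = 70
byte 9: (14 XOR 2a) XOR 64 = 3e XOR 64 = 5a
byte 10: (36 XOR d8) XOR 65 = ee XOR 65 = 8b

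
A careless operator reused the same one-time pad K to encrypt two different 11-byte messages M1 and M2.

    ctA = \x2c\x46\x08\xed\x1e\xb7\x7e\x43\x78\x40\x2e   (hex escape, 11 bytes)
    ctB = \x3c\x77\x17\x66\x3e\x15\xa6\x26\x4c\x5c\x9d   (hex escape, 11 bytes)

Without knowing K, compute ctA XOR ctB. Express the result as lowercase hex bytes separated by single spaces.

10 31 1f 8b 20 a2 d8 65 34 1c b3

ctA ⊕ ctB = (M1 ⊕ K) ⊕ (M2 ⊕ K) = M1 ⊕ M2 — the shared key cancels under XOR.
 44 ^  60 =  16
 70 ^ 119 =  49
  8 ^  23 =  31
237 ^ 102 = 139
 30 ^  62 =  32
183 ^  21 = 162
126 ^ 166 = 216
 67 ^  38 = 101
120 ^  76 =  52
 64 ^  92 =  28
 46 ^ 157 = 179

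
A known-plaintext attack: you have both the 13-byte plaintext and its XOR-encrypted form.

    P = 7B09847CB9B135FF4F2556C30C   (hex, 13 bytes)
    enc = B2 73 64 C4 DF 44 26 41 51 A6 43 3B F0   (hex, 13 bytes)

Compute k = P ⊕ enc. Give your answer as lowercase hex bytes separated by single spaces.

c9 7a e0 b8 66 f5 13 be 1e 83 15 f8 fc

Since enc = P ⊕ k, XORing both sides with P gives k = P ⊕ enc.
7b ⊕ b2 = c9
09 ⊕ 73 = 7a
84 ⊕ 64 = e0
7c ⊕ c4 = b8
b9 ⊕ df = 66
b1 ⊕ 44 = f5
35 ⊕ 26 = 13
ff ⊕ 41 = be
4f ⊕ 51 = 1e
25 ⊕ a6 = 83
56 ⊕ 43 = 15
c3 ⊕ 3b = f8
0c ⊕ f0 = fc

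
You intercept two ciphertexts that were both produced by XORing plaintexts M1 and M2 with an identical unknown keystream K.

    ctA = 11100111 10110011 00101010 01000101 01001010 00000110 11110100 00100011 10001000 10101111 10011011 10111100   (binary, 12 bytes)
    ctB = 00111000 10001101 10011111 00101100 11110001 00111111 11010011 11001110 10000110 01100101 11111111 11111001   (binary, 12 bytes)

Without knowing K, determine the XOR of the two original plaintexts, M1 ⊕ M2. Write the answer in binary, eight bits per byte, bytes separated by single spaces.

ctA ⊕ ctB = (M1 ⊕ K) ⊕ (M2 ⊕ K) = M1 ⊕ M2 — the shared key cancels under XOR.
11100111 xor 00111000 = 11011111
10110011 xor 10001101 = 00111110
00101010 xor 10011111 = 10110101
01000101 xor 00101100 = 01101001
01001010 xor 11110001 = 10111011
00000110 xor 00111111 = 00111001
11110100 xor 11010011 = 00100111
00100011 xor 11001110 = 11101101
10001000 xor 10000110 = 00001110
10101111 xor 01100101 = 11001010
10011011 xor 11111111 = 01100100
10111100 xor 11111001 = 01000101

11011111 00111110 10110101 01101001 10111011 00111001 00100111 11101101 00001110 11001010 01100100 01000101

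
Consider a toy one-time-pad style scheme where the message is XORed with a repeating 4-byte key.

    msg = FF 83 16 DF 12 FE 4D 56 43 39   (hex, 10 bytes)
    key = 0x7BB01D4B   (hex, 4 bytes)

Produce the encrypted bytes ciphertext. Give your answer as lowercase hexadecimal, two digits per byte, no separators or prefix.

The 4-byte key repeats, so the effective keystream is 7b b0 1d 4b 7b b0 1d 4b 7b b0.
byte 0: 255 xor 123 = 132
byte 1: 131 xor 176 =  51
byte 2:  22 xor  29 =  11
byte 3: 223 xor  75 = 148
byte 4:  18 xor 123 = 105
byte 5: 254 xor 176 =  78
byte 6:  77 xor  29 =  80
byte 7:  86 xor  75 =  29
byte 8:  67 xor 123 =  56
byte 9:  57 xor 176 = 137

84330b94694e501d3889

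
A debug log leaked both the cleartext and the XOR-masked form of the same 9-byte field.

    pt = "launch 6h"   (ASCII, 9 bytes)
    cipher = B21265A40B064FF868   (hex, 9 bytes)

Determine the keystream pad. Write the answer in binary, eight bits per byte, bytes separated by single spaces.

Since cipher = pt ⊕ pad, XORing both sides with pt gives pad = pt ⊕ cipher.
108 xor 178 = 222
 97 xor  18 = 115
117 xor 101 =  16
110 xor 164 = 202
 99 xor  11 = 104
104 xor   6 = 110
 32 xor  79 = 111
 54 xor 248 = 206
104 xor 104 =   0

11011110 01110011 00010000 11001010 01101000 01101110 01101111 11001110 00000000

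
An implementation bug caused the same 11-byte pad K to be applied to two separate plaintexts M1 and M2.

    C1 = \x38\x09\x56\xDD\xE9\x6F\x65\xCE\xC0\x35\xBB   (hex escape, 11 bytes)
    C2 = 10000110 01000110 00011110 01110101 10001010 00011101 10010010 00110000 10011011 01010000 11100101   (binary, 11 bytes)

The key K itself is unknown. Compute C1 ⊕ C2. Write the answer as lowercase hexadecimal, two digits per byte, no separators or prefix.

be4f48a86372f7fe5b655e

C1 ⊕ C2 = (M1 ⊕ K) ⊕ (M2 ⊕ K) = M1 ⊕ M2 — the shared key cancels under XOR.
byte 0: 38 ⊕ 86 = be
byte 1: 09 ⊕ 46 = 4f
byte 2: 56 ⊕ 1e = 48
byte 3: dd ⊕ 75 = a8
byte 4: e9 ⊕ 8a = 63
byte 5: 6f ⊕ 1d = 72
byte 6: 65 ⊕ 92 = f7
byte 7: ce ⊕ 30 = fe
byte 8: c0 ⊕ 9b = 5b
byte 9: 35 ⊕ 50 = 65
byte 10: bb ⊕ e5 = 5e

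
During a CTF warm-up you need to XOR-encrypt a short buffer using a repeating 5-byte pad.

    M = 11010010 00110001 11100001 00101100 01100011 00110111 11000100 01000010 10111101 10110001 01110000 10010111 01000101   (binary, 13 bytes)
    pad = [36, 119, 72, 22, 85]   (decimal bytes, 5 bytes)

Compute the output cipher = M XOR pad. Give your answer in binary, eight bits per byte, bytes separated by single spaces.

The 5-byte key repeats, so the effective keystream is 24 77 48 16 55 24 77 48 16 55 24 77 48.
byte 0: d2 ⊕ 24 = f6
byte 1: 31 ⊕ 77 = 46
byte 2: e1 ⊕ 48 = a9
byte 3: 2c ⊕ 16 = 3a
byte 4: 63 ⊕ 55 = 36
byte 5: 37 ⊕ 24 = 13
byte 6: c4 ⊕ 77 = b3
byte 7: 42 ⊕ 48 = 0a
byte 8: bd ⊕ 16 = ab
byte 9: b1 ⊕ 55 = e4
byte 10: 70 ⊕ 24 = 54
byte 11: 97 ⊕ 77 = e0
byte 12: 45 ⊕ 48 = 0d

11110110 01000110 10101001 00111010 00110110 00010011 10110011 00001010 10101011 11100100 01010100 11100000 00001101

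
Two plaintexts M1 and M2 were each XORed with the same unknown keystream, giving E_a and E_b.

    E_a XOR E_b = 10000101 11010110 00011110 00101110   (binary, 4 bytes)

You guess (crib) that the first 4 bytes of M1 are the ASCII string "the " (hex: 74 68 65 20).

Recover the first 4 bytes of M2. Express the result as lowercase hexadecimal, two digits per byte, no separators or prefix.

Since E_a ⊕ E_b = M1 ⊕ M2, XORing with the guessed M1 bytes yields the corresponding M2 bytes: M2 = (E_a ⊕ E_b) ⊕ M1.
133 ⊕ 116 = 241
214 ⊕ 104 = 190
 30 ⊕ 101 = 123
 46 ⊕  32 =  14

f1be7b0e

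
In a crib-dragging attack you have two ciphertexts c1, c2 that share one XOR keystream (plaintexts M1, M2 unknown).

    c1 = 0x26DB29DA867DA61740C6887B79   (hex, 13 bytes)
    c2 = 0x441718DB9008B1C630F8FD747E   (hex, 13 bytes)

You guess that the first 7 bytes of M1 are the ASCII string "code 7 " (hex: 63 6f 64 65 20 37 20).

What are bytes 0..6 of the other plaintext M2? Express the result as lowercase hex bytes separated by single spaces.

First, c1 ⊕ c2 = (M1 ⊕ K) ⊕ (M2 ⊕ K) = M1 ⊕ M2, so the key drops out. Then M2 = (M1 ⊕ M2) ⊕ M1 over the first 7 bytes.
byte 0: (26 xor 44) xor 63 = 62 xor 63 = 01
byte 1: (db xor 17) xor 6f = cc xor 6f = a3
byte 2: (29 xor 18) xor 64 = 31 xor 64 = 55
byte 3: (da xor db) xor 65 = 01 xor 65 = 64
byte 4: (86 xor 90) xor 20 = 16 xor 20 = 36
byte 5: (7d xor 08) xor 37 = 75 xor 37 = 42
byte 6: (a6 xor b1) xor 20 = 17 xor 20 = 37

01 a3 55 64 36 42 37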